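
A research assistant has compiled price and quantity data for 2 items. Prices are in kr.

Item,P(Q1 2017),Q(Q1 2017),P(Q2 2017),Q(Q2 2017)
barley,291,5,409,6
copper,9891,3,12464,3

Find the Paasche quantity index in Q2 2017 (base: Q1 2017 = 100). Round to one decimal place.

101.0

Paasche quantity index uses current-period prices as weights.
ΣP(Q2 2017)·Q(Q2 2017) = 409×6 + 12464×3 = 2454 + 37392 = 39846
ΣP(Q2 2017)·Q(Q1 2017) = 409×5 + 12464×3 = 2045 + 37392 = 39437
Index = 39846 / 39437 × 100 = 101.0371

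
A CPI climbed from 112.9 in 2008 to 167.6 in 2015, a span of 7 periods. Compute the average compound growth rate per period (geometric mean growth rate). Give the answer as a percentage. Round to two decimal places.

5.81%

Growth factor = (167.6/112.9)^(1/7) = (1.484500)^(1/7) = 1.058063
Growth rate = 1.058063 − 1 = 0.058063 = 5.8063%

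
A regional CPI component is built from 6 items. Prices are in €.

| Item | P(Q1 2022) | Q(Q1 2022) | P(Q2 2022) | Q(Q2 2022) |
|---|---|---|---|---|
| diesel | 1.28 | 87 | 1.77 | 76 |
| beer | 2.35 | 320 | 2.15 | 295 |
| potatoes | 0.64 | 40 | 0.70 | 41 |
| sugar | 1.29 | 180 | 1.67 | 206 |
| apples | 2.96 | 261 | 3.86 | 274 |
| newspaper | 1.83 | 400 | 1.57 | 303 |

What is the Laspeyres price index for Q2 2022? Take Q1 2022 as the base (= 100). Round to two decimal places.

106.87

Laspeyres price index uses base-period quantities as weights.
ΣP(Q2 2022)·Q(Q1 2022) = 1.77×87 + 2.15×320 + 0.70×40 + 1.67×180 + 3.86×261 + 1.57×400 = 153.99 + 688 + 28 + 300.6 + 1007.46 + 628 = 2806.05
ΣP(Q1 2022)·Q(Q1 2022) = 1.28×87 + 2.35×320 + 0.64×40 + 1.29×180 + 2.96×261 + 1.83×400 = 111.36 + 752 + 25.6 + 232.2 + 772.56 + 732 = 2625.72
Index = 2806.05 / 2625.72 × 100 = 106.8678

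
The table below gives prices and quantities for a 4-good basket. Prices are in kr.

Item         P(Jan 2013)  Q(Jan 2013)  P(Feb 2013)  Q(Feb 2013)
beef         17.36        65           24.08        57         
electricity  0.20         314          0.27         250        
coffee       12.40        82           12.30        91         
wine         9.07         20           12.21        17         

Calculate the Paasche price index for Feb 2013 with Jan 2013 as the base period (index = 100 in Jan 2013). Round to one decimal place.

Paasche price index uses current-period quantities as weights.
ΣP(Feb 2013)·Q(Feb 2013) = 24.08×57 + 0.27×250 + 12.30×91 + 12.21×17 = 1372.56 + 67.5 + 1119.3 + 207.57 = 2766.93
ΣP(Jan 2013)·Q(Feb 2013) = 17.36×57 + 0.20×250 + 12.40×91 + 9.07×17 = 989.52 + 50 + 1128.4 + 154.19 = 2322.11
Index = 2766.93 / 2322.11 × 100 = 119.1559

119.2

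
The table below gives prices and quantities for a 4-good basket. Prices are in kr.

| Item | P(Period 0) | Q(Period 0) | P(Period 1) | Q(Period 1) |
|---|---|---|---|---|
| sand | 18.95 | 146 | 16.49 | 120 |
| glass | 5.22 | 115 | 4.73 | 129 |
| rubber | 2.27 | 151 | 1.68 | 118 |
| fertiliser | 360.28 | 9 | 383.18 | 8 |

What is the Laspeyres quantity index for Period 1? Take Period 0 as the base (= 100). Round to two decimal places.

87.70

Laspeyres quantity index uses base-period prices as weights.
ΣP(Period 0)·Q(Period 1) = 18.95×120 + 5.22×129 + 2.27×118 + 360.28×8 = 2274 + 673.38 + 267.86 + 2882.24 = 6097.48
ΣP(Period 0)·Q(Period 0) = 18.95×146 + 5.22×115 + 2.27×151 + 360.28×9 = 2766.7 + 600.3 + 342.77 + 3242.52 = 6952.29
Index = 6097.48 / 6952.29 × 100 = 87.7046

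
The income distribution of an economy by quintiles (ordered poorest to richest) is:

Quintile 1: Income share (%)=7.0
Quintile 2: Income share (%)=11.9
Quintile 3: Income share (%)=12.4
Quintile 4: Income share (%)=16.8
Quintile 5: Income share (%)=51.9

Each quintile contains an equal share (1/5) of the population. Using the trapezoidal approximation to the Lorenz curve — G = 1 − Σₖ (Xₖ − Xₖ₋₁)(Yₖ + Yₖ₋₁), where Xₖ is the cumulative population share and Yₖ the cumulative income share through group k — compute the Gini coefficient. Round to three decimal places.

Cumulative income shares Yₖ: 0.0700, 0.1890, 0.3130, 0.4810, 1.0000
Σ (Xₖ−Xₖ₋₁)(Yₖ+Yₖ₋₁) = (1/5)(0.0700+0.0000) + (1/5)(0.1890+0.0700) + (1/5)(0.3130+0.1890) + (1/5)(0.4810+0.3130) + (1/5)(1.0000+0.4810)
  = 0.0140 + 0.0518 + 0.1004 + 0.1588 + 0.2962 = 0.6212
G = 1 − 0.6212 = 0.3788

0.379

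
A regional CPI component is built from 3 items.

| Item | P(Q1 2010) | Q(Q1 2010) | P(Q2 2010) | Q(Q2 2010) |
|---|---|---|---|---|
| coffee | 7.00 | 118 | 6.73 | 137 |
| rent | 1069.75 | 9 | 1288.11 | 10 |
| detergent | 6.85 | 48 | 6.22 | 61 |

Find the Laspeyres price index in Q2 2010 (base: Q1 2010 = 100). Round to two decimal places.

Laspeyres price index uses base-period quantities as weights.
ΣP(Q2 2010)·Q(Q1 2010) = 6.73×118 + 1288.11×9 + 6.22×48 = 794.14 + 11592.99 + 298.56 = 12685.69
ΣP(Q1 2010)·Q(Q1 2010) = 7.00×118 + 1069.75×9 + 6.85×48 = 826 + 9627.75 + 328.8 = 10782.55
Index = 12685.69 / 10782.55 × 100 = 117.6502

117.65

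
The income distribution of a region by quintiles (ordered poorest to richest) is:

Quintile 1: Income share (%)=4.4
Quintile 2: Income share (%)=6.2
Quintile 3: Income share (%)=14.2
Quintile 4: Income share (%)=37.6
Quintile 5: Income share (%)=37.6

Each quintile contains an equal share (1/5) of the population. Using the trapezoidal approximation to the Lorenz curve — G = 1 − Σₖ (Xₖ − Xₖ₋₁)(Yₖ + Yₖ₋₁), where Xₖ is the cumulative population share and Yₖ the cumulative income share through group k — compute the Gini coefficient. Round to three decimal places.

0.391

Cumulative income shares Yₖ: 0.0440, 0.1060, 0.2480, 0.6240, 1.0000
Σ (Xₖ−Xₖ₋₁)(Yₖ+Yₖ₋₁) = (1/5)(0.0440+0.0000) + (1/5)(0.1060+0.0440) + (1/5)(0.2480+0.1060) + (1/5)(0.6240+0.2480) + (1/5)(1.0000+0.6240)
  = 0.0088 + 0.0300 + 0.0708 + 0.1744 + 0.3248 = 0.6088
G = 1 − 0.6088 = 0.3912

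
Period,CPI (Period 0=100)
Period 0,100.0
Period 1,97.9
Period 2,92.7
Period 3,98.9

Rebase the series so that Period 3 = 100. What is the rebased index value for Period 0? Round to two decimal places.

101.11

Rebased(Period 0) = 100.0 / 98.9 × 100 = 101.1122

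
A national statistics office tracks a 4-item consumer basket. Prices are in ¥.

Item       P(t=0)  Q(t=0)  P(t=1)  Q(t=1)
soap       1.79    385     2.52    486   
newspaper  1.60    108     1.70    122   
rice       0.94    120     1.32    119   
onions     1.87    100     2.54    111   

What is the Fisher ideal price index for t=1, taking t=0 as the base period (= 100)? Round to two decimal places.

134.98

Laspeyres component (base-period weights):
ΣP(t=1)Q(t=0) = 2.52×385 + 1.70×108 + 1.32×120 + 2.54×100 = 970.2 + 183.6 + 158.4 + 254 = 1566.2
ΣP(t=0)Q(t=0) = 1.79×385 + 1.60×108 + 0.94×120 + 1.87×100 = 689.15 + 172.8 + 112.8 + 187 = 1161.75
L = 1566.2 / 1161.75 × 100 = 134.8139
Paasche component (current-period weights):
ΣP(t=1)Q(t=1) = 2.52×486 + 1.70×122 + 1.32×119 + 2.54×111 = 1224.72 + 207.4 + 157.08 + 281.94 = 1871.14
ΣP(t=0)Q(t=1) = 1.79×486 + 1.60×122 + 0.94×119 + 1.87×111 = 869.94 + 195.2 + 111.86 + 207.57 = 1384.57
P = 1871.14 / 1384.57 × 100 = 135.1423
Fisher = √(L × P) = √(134.8139 × 135.1423) = 134.9780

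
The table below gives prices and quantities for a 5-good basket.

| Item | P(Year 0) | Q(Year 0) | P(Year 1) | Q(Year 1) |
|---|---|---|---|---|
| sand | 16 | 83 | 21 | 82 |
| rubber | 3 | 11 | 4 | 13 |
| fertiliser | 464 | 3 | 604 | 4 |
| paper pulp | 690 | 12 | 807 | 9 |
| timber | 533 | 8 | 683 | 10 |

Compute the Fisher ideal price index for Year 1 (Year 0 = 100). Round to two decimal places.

Laspeyres component (base-period weights):
ΣP(Year 1)Q(Year 0) = 21×83 + 4×11 + 604×3 + 807×12 + 683×8 = 1743 + 44 + 1812 + 9684 + 5464 = 18747
ΣP(Year 0)Q(Year 0) = 16×83 + 3×11 + 464×3 + 690×12 + 533×8 = 1328 + 33 + 1392 + 8280 + 4264 = 15297
L = 18747 / 15297 × 100 = 122.5534
Paasche component (current-period weights):
ΣP(Year 1)Q(Year 1) = 21×82 + 4×13 + 604×4 + 807×9 + 683×10 = 1722 + 52 + 2416 + 7263 + 6830 = 18283
ΣP(Year 0)Q(Year 1) = 16×82 + 3×13 + 464×4 + 690×9 + 533×10 = 1312 + 39 + 1856 + 6210 + 5330 = 14747
P = 18283 / 14747 × 100 = 123.9778
Fisher = √(L × P) = √(122.5534 × 123.9778) = 123.2635

123.26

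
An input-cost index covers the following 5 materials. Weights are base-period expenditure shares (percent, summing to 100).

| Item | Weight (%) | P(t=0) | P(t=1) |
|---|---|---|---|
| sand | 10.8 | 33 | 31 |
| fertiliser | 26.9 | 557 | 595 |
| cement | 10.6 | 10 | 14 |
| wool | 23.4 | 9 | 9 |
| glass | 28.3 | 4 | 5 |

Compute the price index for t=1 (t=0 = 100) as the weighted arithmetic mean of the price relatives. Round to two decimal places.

sand: 10.8 × (31/33) = 10.8 × 0.939394 = 10.1455
fertiliser: 26.9 × (595/557) = 26.9 × 1.068223 = 28.7352
cement: 10.6 × (14/10) = 10.6 × 1.400000 = 14.8400
wool: 23.4 × (9/9) = 23.4 × 1.000000 = 23.4000
glass: 28.3 × (5/4) = 28.3 × 1.250000 = 35.3750
Index = Σ wᵢ·(p₁ᵢ/p₀ᵢ) = 10.1455 + 28.7352 + 14.8400 + 23.4000 + 35.3750 = 112.4956

112.50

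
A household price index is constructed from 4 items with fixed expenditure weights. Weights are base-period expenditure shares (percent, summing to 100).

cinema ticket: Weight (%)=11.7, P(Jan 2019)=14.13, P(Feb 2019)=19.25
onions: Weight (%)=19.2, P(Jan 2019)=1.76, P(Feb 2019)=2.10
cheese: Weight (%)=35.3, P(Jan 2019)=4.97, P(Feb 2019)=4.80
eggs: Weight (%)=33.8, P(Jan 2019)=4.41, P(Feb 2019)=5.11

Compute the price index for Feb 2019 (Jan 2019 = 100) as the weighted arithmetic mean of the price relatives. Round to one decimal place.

112.1

cinema ticket: 11.7 × (19.25/14.13) = 11.7 × 1.362350 = 15.9395
onions: 19.2 × (2.10/1.76) = 19.2 × 1.193182 = 22.9091
cheese: 35.3 × (4.80/4.97) = 35.3 × 0.965795 = 34.0926
eggs: 33.8 × (5.11/4.41) = 33.8 × 1.158730 = 39.1651
Index = Σ wᵢ·(p₁ᵢ/p₀ᵢ) = 15.9395 + 22.9091 + 34.0926 + 39.1651 = 112.1062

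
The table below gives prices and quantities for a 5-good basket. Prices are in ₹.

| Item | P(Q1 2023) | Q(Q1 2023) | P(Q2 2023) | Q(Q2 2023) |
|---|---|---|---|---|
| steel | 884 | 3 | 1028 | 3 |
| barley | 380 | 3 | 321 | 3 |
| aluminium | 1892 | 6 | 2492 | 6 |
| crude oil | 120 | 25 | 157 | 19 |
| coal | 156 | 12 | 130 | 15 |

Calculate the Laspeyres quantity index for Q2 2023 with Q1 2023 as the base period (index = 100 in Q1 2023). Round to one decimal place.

98.7

Laspeyres quantity index uses base-period prices as weights.
ΣP(Q1 2023)·Q(Q2 2023) = 884×3 + 380×3 + 1892×6 + 120×19 + 156×15 = 2652 + 1140 + 11352 + 2280 + 2340 = 19764
ΣP(Q1 2023)·Q(Q1 2023) = 884×3 + 380×3 + 1892×6 + 120×25 + 156×12 = 2652 + 1140 + 11352 + 3000 + 1872 = 20016
Index = 19764 / 20016 × 100 = 98.7410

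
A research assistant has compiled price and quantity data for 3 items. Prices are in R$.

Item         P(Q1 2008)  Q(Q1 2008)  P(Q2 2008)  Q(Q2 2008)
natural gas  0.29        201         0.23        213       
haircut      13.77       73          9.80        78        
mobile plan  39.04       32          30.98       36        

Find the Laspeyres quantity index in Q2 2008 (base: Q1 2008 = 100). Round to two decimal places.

Laspeyres quantity index uses base-period prices as weights.
ΣP(Q1 2008)·Q(Q2 2008) = 0.29×213 + 13.77×78 + 39.04×36 = 61.77 + 1074.06 + 1405.44 = 2541.27
ΣP(Q1 2008)·Q(Q1 2008) = 0.29×201 + 13.77×73 + 39.04×32 = 58.29 + 1005.21 + 1249.28 = 2312.78
Index = 2541.27 / 2312.78 × 100 = 109.8795

109.88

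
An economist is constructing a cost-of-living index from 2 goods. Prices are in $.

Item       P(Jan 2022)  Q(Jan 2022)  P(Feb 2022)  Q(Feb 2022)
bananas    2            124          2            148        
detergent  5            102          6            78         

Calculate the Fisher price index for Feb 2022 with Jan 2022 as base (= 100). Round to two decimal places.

Laspeyres component (base-period weights):
ΣP(Feb 2022)Q(Jan 2022) = 2×124 + 6×102 = 248 + 612 = 860
ΣP(Jan 2022)Q(Jan 2022) = 2×124 + 5×102 = 248 + 510 = 758
L = 860 / 758 × 100 = 113.4565
Paasche component (current-period weights):
ΣP(Feb 2022)Q(Feb 2022) = 2×148 + 6×78 = 296 + 468 = 764
ΣP(Jan 2022)Q(Feb 2022) = 2×148 + 5×78 = 296 + 390 = 686
P = 764 / 686 × 100 = 111.3703
Fisher = √(L × P) = √(113.4565 × 111.3703) = 112.4085

112.41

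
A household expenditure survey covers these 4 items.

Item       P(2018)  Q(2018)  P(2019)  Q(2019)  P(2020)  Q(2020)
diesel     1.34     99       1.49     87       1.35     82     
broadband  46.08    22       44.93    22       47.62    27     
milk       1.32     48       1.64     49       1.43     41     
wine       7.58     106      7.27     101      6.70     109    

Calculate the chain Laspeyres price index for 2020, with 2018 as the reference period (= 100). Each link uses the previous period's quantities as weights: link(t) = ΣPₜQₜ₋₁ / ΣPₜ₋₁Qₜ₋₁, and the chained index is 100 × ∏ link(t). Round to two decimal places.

Link 2018→2019:
ΣP(2019)Q(2018) = 1.49×99 + 44.93×22 + 1.64×48 + 7.27×106 = 147.51 + 988.46 + 78.72 + 770.62 = 1985.31
ΣP(2018)Q(2018) = 1.34×99 + 46.08×22 + 1.32×48 + 7.58×106 = 132.66 + 1013.76 + 63.36 + 803.48 = 2013.26
link = 1985.31/2013.26 = 0.986117
Link 2019→2020:
ΣP(2020)Q(2019) = 1.35×87 + 47.62×22 + 1.43×49 + 6.70×101 = 117.45 + 1047.64 + 70.07 + 676.7 = 1911.86
ΣP(2019)Q(2019) = 1.49×87 + 44.93×22 + 1.64×49 + 7.27×101 = 129.63 + 988.46 + 80.36 + 734.27 = 1932.72
link = 1911.86/1932.72 = 0.989207
Chained index = 100 × 0.986117 × 0.989207 = 97.5474

97.55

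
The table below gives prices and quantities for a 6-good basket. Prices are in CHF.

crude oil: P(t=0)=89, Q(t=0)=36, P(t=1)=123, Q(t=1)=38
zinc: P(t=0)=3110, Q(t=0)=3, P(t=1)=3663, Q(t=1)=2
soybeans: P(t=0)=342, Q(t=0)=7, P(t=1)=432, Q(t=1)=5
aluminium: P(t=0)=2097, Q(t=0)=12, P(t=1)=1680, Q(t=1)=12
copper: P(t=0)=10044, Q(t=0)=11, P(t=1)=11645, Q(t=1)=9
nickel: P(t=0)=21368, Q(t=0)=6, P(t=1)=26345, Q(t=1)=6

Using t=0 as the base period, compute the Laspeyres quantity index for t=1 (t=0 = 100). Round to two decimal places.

Laspeyres quantity index uses base-period prices as weights.
ΣP(t=0)·Q(t=1) = 89×38 + 3110×2 + 342×5 + 2097×12 + 10044×9 + 21368×6 = 3382 + 6220 + 1710 + 25164 + 90396 + 128208 = 255080
ΣP(t=0)·Q(t=0) = 89×36 + 3110×3 + 342×7 + 2097×12 + 10044×11 + 21368×6 = 3204 + 9330 + 2394 + 25164 + 110484 + 128208 = 278784
Index = 255080 / 278784 × 100 = 91.4974

91.50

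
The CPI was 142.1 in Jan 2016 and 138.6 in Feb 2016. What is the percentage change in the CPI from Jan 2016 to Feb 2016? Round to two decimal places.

Change = (138.6 − 142.1) / 142.1 × 100
       = -3.5 / 142.1 × 100 = -2.4631%

-2.46%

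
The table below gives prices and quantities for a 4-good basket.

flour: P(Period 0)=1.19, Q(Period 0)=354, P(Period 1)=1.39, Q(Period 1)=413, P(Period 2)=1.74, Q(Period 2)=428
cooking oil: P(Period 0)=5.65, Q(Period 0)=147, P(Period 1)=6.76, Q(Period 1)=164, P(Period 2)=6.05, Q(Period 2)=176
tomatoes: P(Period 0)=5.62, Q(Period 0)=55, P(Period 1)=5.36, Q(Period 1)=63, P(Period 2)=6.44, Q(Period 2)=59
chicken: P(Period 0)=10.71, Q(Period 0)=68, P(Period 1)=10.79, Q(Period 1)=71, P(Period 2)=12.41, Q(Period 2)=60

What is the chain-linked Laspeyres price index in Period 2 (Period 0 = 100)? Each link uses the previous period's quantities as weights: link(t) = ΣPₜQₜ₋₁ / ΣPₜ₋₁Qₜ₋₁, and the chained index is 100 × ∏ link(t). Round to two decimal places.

Link Period 0→Period 1:
ΣP(Period 1)Q(Period 0) = 1.39×354 + 6.76×147 + 5.36×55 + 10.79×68 = 492.06 + 993.72 + 294.8 + 733.72 = 2514.3
ΣP(Period 0)Q(Period 0) = 1.19×354 + 5.65×147 + 5.62×55 + 10.71×68 = 421.26 + 830.55 + 309.1 + 728.28 = 2289.19
link = 2514.3/2289.19 = 1.098336
Link Period 1→Period 2:
ΣP(Period 2)Q(Period 1) = 1.74×413 + 6.05×164 + 6.44×63 + 12.41×71 = 718.62 + 992.2 + 405.72 + 881.11 = 2997.65
ΣP(Period 1)Q(Period 1) = 1.39×413 + 6.76×164 + 5.36×63 + 10.79×71 = 574.07 + 1108.64 + 337.68 + 766.09 = 2786.48
link = 2997.65/2786.48 = 1.075784
Chained index = 100 × 1.098336 × 1.075784 = 118.1572

118.16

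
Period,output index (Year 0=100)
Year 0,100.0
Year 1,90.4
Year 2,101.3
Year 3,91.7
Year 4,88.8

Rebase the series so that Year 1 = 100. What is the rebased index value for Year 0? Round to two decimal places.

110.62

Rebased(Year 0) = 100.0 / 90.4 × 100 = 110.6195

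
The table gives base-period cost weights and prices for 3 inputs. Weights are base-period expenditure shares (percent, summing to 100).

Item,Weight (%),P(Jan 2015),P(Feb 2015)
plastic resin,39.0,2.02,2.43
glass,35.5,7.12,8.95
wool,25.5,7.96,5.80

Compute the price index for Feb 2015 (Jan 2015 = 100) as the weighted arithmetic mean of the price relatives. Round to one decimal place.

plastic resin: 39.0 × (2.43/2.02) = 39.0 × 1.202970 = 46.9158
glass: 35.5 × (8.95/7.12) = 35.5 × 1.257022 = 44.6243
wool: 25.5 × (5.80/7.96) = 25.5 × 0.728643 = 18.5804
Index = Σ wᵢ·(p₁ᵢ/p₀ᵢ) = 46.9158 + 44.6243 + 18.5804 = 110.1205

110.1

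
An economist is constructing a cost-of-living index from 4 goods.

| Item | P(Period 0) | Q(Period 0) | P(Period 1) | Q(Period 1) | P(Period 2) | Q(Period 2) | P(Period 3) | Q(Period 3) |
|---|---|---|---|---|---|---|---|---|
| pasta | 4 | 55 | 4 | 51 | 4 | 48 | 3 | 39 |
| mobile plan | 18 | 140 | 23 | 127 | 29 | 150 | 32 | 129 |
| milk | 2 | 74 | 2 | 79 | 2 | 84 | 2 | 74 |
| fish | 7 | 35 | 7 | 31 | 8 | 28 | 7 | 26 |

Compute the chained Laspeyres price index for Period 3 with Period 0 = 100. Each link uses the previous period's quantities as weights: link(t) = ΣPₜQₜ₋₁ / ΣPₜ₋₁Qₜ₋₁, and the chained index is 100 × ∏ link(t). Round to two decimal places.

161.44

Link Period 0→Period 1:
ΣP(Period 1)Q(Period 0) = 4×55 + 23×140 + 2×74 + 7×35 = 220 + 3220 + 148 + 245 = 3833
ΣP(Period 0)Q(Period 0) = 4×55 + 18×140 + 2×74 + 7×35 = 220 + 2520 + 148 + 245 = 3133
link = 3833/3133 = 1.223428
Link Period 1→Period 2:
ΣP(Period 2)Q(Period 1) = 4×51 + 29×127 + 2×79 + 8×31 = 204 + 3683 + 158 + 248 = 4293
ΣP(Period 1)Q(Period 1) = 4×51 + 23×127 + 2×79 + 7×31 = 204 + 2921 + 158 + 217 = 3500
link = 4293/3500 = 1.226571
Link Period 2→Period 3:
ΣP(Period 3)Q(Period 2) = 3×48 + 32×150 + 2×84 + 7×28 = 144 + 4800 + 168 + 196 = 5308
ΣP(Period 2)Q(Period 2) = 4×48 + 29×150 + 2×84 + 8×28 = 192 + 4350 + 168 + 224 = 4934
link = 5308/4934 = 1.075801
Chained index = 100 × 1.223428 × 1.226571 × 1.075801 = 161.4370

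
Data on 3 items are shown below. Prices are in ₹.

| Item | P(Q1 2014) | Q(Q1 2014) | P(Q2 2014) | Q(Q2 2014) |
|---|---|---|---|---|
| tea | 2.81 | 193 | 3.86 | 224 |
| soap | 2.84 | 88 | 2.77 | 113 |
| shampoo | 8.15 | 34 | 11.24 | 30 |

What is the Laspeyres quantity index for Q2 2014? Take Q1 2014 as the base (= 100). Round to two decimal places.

111.74

Laspeyres quantity index uses base-period prices as weights.
ΣP(Q1 2014)·Q(Q2 2014) = 2.81×224 + 2.84×113 + 8.15×30 = 629.44 + 320.92 + 244.5 = 1194.86
ΣP(Q1 2014)·Q(Q1 2014) = 2.81×193 + 2.84×88 + 8.15×34 = 542.33 + 249.92 + 277.1 = 1069.35
Index = 1194.86 / 1069.35 × 100 = 111.7370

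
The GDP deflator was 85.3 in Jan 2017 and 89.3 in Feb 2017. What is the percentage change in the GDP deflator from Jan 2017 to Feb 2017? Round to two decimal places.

4.69%

Change = (89.3 − 85.3) / 85.3 × 100
       = 4.0 / 85.3 × 100 = 4.6893%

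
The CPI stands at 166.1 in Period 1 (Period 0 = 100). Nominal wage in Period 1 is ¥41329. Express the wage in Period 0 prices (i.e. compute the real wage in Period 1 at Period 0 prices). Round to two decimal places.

Real = Nominal ÷ (Index/100) = 41329 ÷ (166.1/100)
     = 41329 ÷ 1.661 = 24881.9988

24882.00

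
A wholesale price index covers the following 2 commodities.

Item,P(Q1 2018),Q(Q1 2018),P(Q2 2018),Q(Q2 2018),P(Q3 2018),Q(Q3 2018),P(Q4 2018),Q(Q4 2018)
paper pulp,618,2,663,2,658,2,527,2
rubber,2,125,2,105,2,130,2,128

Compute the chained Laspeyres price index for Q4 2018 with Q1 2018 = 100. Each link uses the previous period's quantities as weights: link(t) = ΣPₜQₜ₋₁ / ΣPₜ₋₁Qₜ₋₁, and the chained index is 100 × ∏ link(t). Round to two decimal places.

87.85

Link Q1 2018→Q2 2018:
ΣP(Q2 2018)Q(Q1 2018) = 663×2 + 2×125 = 1326 + 250 = 1576
ΣP(Q1 2018)Q(Q1 2018) = 618×2 + 2×125 = 1236 + 250 = 1486
link = 1576/1486 = 1.060565
Link Q2 2018→Q3 2018:
ΣP(Q3 2018)Q(Q2 2018) = 658×2 + 2×105 = 1316 + 210 = 1526
ΣP(Q2 2018)Q(Q2 2018) = 663×2 + 2×105 = 1326 + 210 = 1536
link = 1526/1536 = 0.993490
Link Q3 2018→Q4 2018:
ΣP(Q4 2018)Q(Q3 2018) = 527×2 + 2×130 = 1054 + 260 = 1314
ΣP(Q3 2018)Q(Q3 2018) = 658×2 + 2×130 = 1316 + 260 = 1576
link = 1314/1576 = 0.833756
Chained index = 100 × 1.060565 × 0.993490 × 0.833756 = 87.8496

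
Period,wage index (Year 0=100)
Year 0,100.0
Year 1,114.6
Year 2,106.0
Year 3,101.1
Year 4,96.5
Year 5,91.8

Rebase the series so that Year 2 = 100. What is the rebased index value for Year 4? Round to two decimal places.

Rebased(Year 4) = 96.5 / 106.0 × 100 = 91.0377

91.04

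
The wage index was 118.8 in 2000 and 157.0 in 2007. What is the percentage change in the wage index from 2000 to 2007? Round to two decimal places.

32.15%

Change = (157.0 − 118.8) / 118.8 × 100
       = 38.2 / 118.8 × 100 = 32.1549%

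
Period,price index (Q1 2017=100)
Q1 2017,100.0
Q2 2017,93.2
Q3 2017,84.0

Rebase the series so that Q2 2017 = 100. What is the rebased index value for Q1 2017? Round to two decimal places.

Rebased(Q1 2017) = 100.0 / 93.2 × 100 = 107.2961

107.30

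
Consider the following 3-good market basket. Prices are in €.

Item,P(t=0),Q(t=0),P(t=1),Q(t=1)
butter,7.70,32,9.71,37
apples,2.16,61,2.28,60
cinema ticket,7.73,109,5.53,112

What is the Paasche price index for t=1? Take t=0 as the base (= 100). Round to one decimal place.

Paasche price index uses current-period quantities as weights.
ΣP(t=1)·Q(t=1) = 9.71×37 + 2.28×60 + 5.53×112 = 359.27 + 136.8 + 619.36 = 1115.43
ΣP(t=0)·Q(t=1) = 7.70×37 + 2.16×60 + 7.73×112 = 284.9 + 129.6 + 865.76 = 1280.26
Index = 1115.43 / 1280.26 × 100 = 87.1253

87.1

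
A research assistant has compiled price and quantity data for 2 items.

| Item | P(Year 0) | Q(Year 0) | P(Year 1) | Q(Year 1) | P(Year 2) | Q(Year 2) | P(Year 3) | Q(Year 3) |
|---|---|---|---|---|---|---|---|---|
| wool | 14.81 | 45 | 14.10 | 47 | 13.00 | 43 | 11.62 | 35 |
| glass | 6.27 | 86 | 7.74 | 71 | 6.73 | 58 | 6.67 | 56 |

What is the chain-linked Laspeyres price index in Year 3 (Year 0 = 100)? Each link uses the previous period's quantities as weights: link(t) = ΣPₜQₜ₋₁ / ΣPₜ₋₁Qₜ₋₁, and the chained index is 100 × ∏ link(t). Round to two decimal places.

90.45

Link Year 0→Year 1:
ΣP(Year 1)Q(Year 0) = 14.10×45 + 7.74×86 = 634.5 + 665.64 = 1300.14
ΣP(Year 0)Q(Year 0) = 14.81×45 + 6.27×86 = 666.45 + 539.22 = 1205.67
link = 1300.14/1205.67 = 1.078355
Link Year 1→Year 2:
ΣP(Year 2)Q(Year 1) = 13.00×47 + 6.73×71 = 611 + 477.83 = 1088.83
ΣP(Year 1)Q(Year 1) = 14.10×47 + 7.74×71 = 662.7 + 549.54 = 1212.24
link = 1088.83/1212.24 = 0.898197
Link Year 2→Year 3:
ΣP(Year 3)Q(Year 2) = 11.62×43 + 6.67×58 = 499.66 + 386.86 = 886.52
ΣP(Year 2)Q(Year 2) = 13.00×43 + 6.73×58 = 559 + 390.34 = 949.34
link = 886.52/949.34 = 0.933828
Chained index = 100 × 1.078355 × 0.898197 × 0.933828 = 90.4482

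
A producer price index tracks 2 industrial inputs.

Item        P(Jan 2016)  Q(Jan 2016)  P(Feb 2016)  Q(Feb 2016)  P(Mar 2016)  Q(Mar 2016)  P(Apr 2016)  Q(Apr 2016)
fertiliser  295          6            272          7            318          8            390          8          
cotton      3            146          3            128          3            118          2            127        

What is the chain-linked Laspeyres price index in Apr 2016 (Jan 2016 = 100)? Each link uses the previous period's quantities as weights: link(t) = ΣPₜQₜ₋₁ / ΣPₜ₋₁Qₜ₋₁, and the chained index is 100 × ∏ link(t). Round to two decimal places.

Link Jan 2016→Feb 2016:
ΣP(Feb 2016)Q(Jan 2016) = 272×6 + 3×146 = 1632 + 438 = 2070
ΣP(Jan 2016)Q(Jan 2016) = 295×6 + 3×146 = 1770 + 438 = 2208
link = 2070/2208 = 0.937500
Link Feb 2016→Mar 2016:
ΣP(Mar 2016)Q(Feb 2016) = 318×7 + 3×128 = 2226 + 384 = 2610
ΣP(Feb 2016)Q(Feb 2016) = 272×7 + 3×128 = 1904 + 384 = 2288
link = 2610/2288 = 1.140734
Link Mar 2016→Apr 2016:
ΣP(Apr 2016)Q(Mar 2016) = 390×8 + 2×118 = 3120 + 236 = 3356
ΣP(Mar 2016)Q(Mar 2016) = 318×8 + 3×118 = 2544 + 354 = 2898
link = 3356/2898 = 1.158040
Chained index = 100 × 0.937500 × 1.140734 × 1.158040 = 123.8452

123.85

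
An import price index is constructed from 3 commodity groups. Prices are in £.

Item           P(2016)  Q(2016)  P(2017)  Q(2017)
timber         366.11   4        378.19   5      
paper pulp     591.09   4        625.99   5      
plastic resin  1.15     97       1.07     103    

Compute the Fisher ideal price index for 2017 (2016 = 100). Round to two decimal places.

Laspeyres component (base-period weights):
ΣP(2017)Q(2016) = 378.19×4 + 625.99×4 + 1.07×97 = 1512.76 + 2503.96 + 103.79 = 4120.51
ΣP(2016)Q(2016) = 366.11×4 + 591.09×4 + 1.15×97 = 1464.44 + 2364.36 + 111.55 = 3940.35
L = 4120.51 / 3940.35 × 100 = 104.5722
Paasche component (current-period weights):
ΣP(2017)Q(2017) = 378.19×5 + 625.99×5 + 1.07×103 = 1890.95 + 3129.95 + 110.21 = 5131.11
ΣP(2016)Q(2017) = 366.11×5 + 591.09×5 + 1.15×103 = 1830.55 + 2955.45 + 118.45 = 4904.45
P = 5131.11 / 4904.45 × 100 = 104.6215
Fisher = √(L × P) = √(104.5722 × 104.6215) = 104.5968

104.60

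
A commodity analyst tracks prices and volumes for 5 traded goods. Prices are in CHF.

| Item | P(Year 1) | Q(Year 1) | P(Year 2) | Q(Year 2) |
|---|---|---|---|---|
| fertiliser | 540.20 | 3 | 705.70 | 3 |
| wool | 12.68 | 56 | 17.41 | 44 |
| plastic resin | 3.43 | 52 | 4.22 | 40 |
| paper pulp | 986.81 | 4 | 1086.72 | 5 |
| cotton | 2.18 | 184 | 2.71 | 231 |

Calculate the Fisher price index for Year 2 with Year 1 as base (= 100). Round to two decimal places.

Laspeyres component (base-period weights):
ΣP(Year 2)Q(Year 1) = 705.70×3 + 17.41×56 + 4.22×52 + 1086.72×4 + 2.71×184 = 2117.1 + 974.96 + 219.44 + 4346.88 + 498.64 = 8157.02
ΣP(Year 1)Q(Year 1) = 540.20×3 + 12.68×56 + 3.43×52 + 986.81×4 + 2.18×184 = 1620.6 + 710.08 + 178.36 + 3947.24 + 401.12 = 6857.4
L = 8157.02 / 6857.4 × 100 = 118.9521
Paasche component (current-period weights):
ΣP(Year 2)Q(Year 2) = 705.70×3 + 17.41×44 + 4.22×40 + 1086.72×5 + 2.71×231 = 2117.1 + 766.04 + 168.8 + 5433.6 + 626.01 = 9111.55
ΣP(Year 1)Q(Year 2) = 540.20×3 + 12.68×44 + 3.43×40 + 986.81×5 + 2.18×231 = 1620.6 + 557.92 + 137.2 + 4934.05 + 503.58 = 7753.35
P = 9111.55 / 7753.35 × 100 = 117.5176
Fisher = √(L × P) = √(118.9521 × 117.5176) = 118.2327

118.23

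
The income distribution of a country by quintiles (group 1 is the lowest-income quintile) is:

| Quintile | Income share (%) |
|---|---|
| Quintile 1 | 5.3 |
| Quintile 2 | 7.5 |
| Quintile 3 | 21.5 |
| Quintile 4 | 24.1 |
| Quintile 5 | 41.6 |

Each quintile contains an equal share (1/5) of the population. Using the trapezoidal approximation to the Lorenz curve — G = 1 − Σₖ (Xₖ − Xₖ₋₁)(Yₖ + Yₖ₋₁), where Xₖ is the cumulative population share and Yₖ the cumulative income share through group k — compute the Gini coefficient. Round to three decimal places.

0.357

Cumulative income shares Yₖ: 0.0530, 0.1280, 0.3430, 0.5840, 1.0000
Σ (Xₖ−Xₖ₋₁)(Yₖ+Yₖ₋₁) = (1/5)(0.0530+0.0000) + (1/5)(0.1280+0.0530) + (1/5)(0.3430+0.1280) + (1/5)(0.5840+0.3430) + (1/5)(1.0000+0.5840)
  = 0.0106 + 0.0362 + 0.0942 + 0.1854 + 0.3168 = 0.6432
G = 1 − 0.6432 = 0.3568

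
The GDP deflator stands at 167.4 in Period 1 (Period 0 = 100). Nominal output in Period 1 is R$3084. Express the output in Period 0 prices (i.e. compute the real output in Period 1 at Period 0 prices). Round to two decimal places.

1842.29

Real = Nominal ÷ (Index/100) = 3084 ÷ (167.4/100)
     = 3084 ÷ 1.674 = 1842.2939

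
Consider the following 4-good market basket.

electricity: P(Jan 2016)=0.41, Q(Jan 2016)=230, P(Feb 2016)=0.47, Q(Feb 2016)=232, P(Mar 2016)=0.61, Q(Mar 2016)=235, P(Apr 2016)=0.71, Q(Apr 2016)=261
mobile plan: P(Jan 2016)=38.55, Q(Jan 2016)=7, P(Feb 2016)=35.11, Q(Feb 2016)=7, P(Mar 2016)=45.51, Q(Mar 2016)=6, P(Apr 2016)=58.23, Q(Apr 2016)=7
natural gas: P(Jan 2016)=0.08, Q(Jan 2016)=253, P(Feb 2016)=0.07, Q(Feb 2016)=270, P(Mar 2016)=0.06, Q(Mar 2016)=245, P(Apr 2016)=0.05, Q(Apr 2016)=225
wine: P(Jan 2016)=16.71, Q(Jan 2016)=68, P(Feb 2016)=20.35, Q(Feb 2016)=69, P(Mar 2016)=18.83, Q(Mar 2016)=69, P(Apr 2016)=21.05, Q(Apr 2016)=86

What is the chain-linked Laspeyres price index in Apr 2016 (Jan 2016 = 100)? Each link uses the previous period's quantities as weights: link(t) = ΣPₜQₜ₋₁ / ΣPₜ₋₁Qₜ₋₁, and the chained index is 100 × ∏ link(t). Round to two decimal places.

Link Jan 2016→Feb 2016:
ΣP(Feb 2016)Q(Jan 2016) = 0.47×230 + 35.11×7 + 0.07×253 + 20.35×68 = 108.1 + 245.77 + 17.71 + 1383.8 = 1755.38
ΣP(Jan 2016)Q(Jan 2016) = 0.41×230 + 38.55×7 + 0.08×253 + 16.71×68 = 94.3 + 269.85 + 20.24 + 1136.28 = 1520.67
link = 1755.38/1520.67 = 1.154346
Link Feb 2016→Mar 2016:
ΣP(Mar 2016)Q(Feb 2016) = 0.61×232 + 45.51×7 + 0.06×270 + 18.83×69 = 141.52 + 318.57 + 16.2 + 1299.27 = 1775.56
ΣP(Feb 2016)Q(Feb 2016) = 0.47×232 + 35.11×7 + 0.07×270 + 20.35×69 = 109.04 + 245.77 + 18.9 + 1404.15 = 1777.86
link = 1775.56/1777.86 = 0.998706
Link Mar 2016→Apr 2016:
ΣP(Apr 2016)Q(Mar 2016) = 0.71×235 + 58.23×6 + 0.05×245 + 21.05×69 = 166.85 + 349.38 + 12.25 + 1452.45 = 1980.93
ΣP(Mar 2016)Q(Mar 2016) = 0.61×235 + 45.51×6 + 0.06×245 + 18.83×69 = 143.35 + 273.06 + 14.7 + 1299.27 = 1730.38
link = 1980.93/1730.38 = 1.144795
Chained index = 100 × 1.154346 × 0.998706 × 1.144795 = 131.9780

131.98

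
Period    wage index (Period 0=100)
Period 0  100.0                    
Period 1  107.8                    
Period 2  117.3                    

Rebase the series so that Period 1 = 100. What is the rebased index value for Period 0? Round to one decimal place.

92.8

Rebased(Period 0) = 100.0 / 107.8 × 100 = 92.7644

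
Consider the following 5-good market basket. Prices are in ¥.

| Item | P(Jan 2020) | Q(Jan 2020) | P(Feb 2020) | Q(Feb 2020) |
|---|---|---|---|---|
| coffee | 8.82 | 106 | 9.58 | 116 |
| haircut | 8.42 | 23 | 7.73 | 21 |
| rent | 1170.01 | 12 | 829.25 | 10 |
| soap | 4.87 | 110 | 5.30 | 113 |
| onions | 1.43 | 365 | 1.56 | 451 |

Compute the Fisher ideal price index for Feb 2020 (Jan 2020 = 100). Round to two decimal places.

Laspeyres component (base-period weights):
ΣP(Feb 2020)Q(Jan 2020) = 9.58×106 + 7.73×23 + 829.25×12 + 5.30×110 + 1.56×365 = 1015.48 + 177.79 + 9951 + 583 + 569.4 = 12296.67
ΣP(Jan 2020)Q(Jan 2020) = 8.82×106 + 8.42×23 + 1170.01×12 + 4.87×110 + 1.43×365 = 934.92 + 193.66 + 14040.12 + 535.7 + 521.95 = 16226.35
L = 12296.67 / 16226.35 × 100 = 75.7821
Paasche component (current-period weights):
ΣP(Feb 2020)Q(Feb 2020) = 9.58×116 + 7.73×21 + 829.25×10 + 5.30×113 + 1.56×451 = 1111.28 + 162.33 + 8292.5 + 598.9 + 703.56 = 10868.57
ΣP(Jan 2020)Q(Feb 2020) = 8.82×116 + 8.42×21 + 1170.01×10 + 4.87×113 + 1.43×451 = 1023.12 + 176.82 + 11700.1 + 550.31 + 644.93 = 14095.28
P = 10868.57 / 14095.28 × 100 = 77.1079
Fisher = √(L × P) = √(75.7821 × 77.1079) = 76.4421

76.44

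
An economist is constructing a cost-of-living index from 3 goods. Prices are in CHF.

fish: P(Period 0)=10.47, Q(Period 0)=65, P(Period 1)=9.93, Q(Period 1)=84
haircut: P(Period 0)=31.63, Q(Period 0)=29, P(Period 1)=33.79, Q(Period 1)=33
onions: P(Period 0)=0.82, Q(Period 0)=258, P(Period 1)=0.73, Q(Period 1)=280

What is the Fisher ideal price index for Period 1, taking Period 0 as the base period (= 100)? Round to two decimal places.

100.14

Laspeyres component (base-period weights):
ΣP(Period 1)Q(Period 0) = 9.93×65 + 33.79×29 + 0.73×258 = 645.45 + 979.91 + 188.34 = 1813.7
ΣP(Period 0)Q(Period 0) = 10.47×65 + 31.63×29 + 0.82×258 = 680.55 + 917.27 + 211.56 = 1809.38
L = 1813.7 / 1809.38 × 100 = 100.2388
Paasche component (current-period weights):
ΣP(Period 1)Q(Period 1) = 9.93×84 + 33.79×33 + 0.73×280 = 834.12 + 1115.07 + 204.4 = 2153.59
ΣP(Period 0)Q(Period 1) = 10.47×84 + 31.63×33 + 0.82×280 = 879.48 + 1043.79 + 229.6 = 2152.87
P = 2153.59 / 2152.87 × 100 = 100.0334
Fisher = √(L × P) = √(100.2388 × 100.0334) = 100.1360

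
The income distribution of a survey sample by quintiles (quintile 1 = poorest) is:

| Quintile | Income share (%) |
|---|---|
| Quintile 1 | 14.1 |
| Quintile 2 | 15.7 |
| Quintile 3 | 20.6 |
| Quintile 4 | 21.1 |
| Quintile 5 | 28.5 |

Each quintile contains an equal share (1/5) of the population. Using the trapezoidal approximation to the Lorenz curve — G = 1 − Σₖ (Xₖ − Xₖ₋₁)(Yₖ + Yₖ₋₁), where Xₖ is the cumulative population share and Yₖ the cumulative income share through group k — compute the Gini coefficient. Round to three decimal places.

0.137

Cumulative income shares Yₖ: 0.1410, 0.2980, 0.5040, 0.7150, 1.0000
Σ (Xₖ−Xₖ₋₁)(Yₖ+Yₖ₋₁) = (1/5)(0.1410+0.0000) + (1/5)(0.2980+0.1410) + (1/5)(0.5040+0.2980) + (1/5)(0.7150+0.5040) + (1/5)(1.0000+0.7150)
  = 0.0282 + 0.0878 + 0.1604 + 0.2438 + 0.3430 = 0.8632
G = 1 − 0.8632 = 0.1368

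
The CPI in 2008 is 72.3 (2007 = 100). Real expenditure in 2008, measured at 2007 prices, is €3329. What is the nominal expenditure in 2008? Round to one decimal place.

2406.9

Nominal = Real × (Index/100) = 3329 × (72.3/100)
        = 3329 × 0.723 = 2406.8670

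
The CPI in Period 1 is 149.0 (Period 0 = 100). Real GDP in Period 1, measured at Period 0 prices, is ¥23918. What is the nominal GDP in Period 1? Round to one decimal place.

Nominal = Real × (Index/100) = 23918 × (149.0/100)
        = 23918 × 1.490 = 35637.8200

35637.8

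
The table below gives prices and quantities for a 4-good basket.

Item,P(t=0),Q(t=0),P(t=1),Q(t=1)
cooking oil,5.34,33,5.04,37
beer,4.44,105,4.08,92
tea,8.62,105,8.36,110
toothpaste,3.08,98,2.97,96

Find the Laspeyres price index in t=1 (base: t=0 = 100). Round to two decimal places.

Laspeyres price index uses base-period quantities as weights.
ΣP(t=1)·Q(t=0) = 5.04×33 + 4.08×105 + 8.36×105 + 2.97×98 = 166.32 + 428.4 + 877.8 + 291.06 = 1763.58
ΣP(t=0)·Q(t=0) = 5.34×33 + 4.44×105 + 8.62×105 + 3.08×98 = 176.22 + 466.2 + 905.1 + 301.84 = 1849.36
Index = 1763.58 / 1849.36 × 100 = 95.3616

95.36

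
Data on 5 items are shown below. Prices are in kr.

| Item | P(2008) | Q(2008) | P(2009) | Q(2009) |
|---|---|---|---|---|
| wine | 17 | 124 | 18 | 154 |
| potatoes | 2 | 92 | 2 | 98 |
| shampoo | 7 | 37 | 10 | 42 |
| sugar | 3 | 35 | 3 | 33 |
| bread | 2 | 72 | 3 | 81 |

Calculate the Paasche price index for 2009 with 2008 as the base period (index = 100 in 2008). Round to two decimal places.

Paasche price index uses current-period quantities as weights.
ΣP(2009)·Q(2009) = 18×154 + 2×98 + 10×42 + 3×33 + 3×81 = 2772 + 196 + 420 + 99 + 243 = 3730
ΣP(2008)·Q(2009) = 17×154 + 2×98 + 7×42 + 3×33 + 2×81 = 2618 + 196 + 294 + 99 + 162 = 3369
Index = 3730 / 3369 × 100 = 110.7153

110.72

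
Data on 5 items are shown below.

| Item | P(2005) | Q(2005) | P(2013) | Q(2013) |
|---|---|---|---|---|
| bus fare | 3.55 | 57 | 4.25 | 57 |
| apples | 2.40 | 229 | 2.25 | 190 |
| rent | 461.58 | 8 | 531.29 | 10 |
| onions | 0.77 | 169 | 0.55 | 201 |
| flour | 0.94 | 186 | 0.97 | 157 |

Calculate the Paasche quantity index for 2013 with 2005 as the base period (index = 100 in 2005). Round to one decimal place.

118.3

Paasche quantity index uses current-period prices as weights.
ΣP(2013)·Q(2013) = 4.25×57 + 2.25×190 + 531.29×10 + 0.55×201 + 0.97×157 = 242.25 + 427.5 + 5312.9 + 110.55 + 152.29 = 6245.49
ΣP(2013)·Q(2005) = 4.25×57 + 2.25×229 + 531.29×8 + 0.55×169 + 0.97×186 = 242.25 + 515.25 + 4250.32 + 92.95 + 180.42 = 5281.19
Index = 6245.49 / 5281.19 × 100 = 118.2591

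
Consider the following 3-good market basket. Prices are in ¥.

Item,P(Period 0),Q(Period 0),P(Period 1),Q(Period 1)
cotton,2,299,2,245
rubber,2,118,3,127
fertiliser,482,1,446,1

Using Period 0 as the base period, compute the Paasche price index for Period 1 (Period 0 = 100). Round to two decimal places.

107.42

Paasche price index uses current-period quantities as weights.
ΣP(Period 1)·Q(Period 1) = 2×245 + 3×127 + 446×1 = 490 + 381 + 446 = 1317
ΣP(Period 0)·Q(Period 1) = 2×245 + 2×127 + 482×1 = 490 + 254 + 482 = 1226
Index = 1317 / 1226 × 100 = 107.4225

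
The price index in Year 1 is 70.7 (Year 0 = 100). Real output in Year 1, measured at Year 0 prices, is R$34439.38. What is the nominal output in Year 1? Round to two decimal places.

24348.64

Nominal = Real × (Index/100) = 34439.38 × (70.7/100)
        = 34439.38 × 0.707 = 24348.6417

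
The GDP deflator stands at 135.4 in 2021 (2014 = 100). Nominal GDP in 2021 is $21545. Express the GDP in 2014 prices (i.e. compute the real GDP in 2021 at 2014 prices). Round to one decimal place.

Real = Nominal ÷ (Index/100) = 21545 ÷ (135.4/100)
     = 21545 ÷ 1.354 = 15912.1123

15912.1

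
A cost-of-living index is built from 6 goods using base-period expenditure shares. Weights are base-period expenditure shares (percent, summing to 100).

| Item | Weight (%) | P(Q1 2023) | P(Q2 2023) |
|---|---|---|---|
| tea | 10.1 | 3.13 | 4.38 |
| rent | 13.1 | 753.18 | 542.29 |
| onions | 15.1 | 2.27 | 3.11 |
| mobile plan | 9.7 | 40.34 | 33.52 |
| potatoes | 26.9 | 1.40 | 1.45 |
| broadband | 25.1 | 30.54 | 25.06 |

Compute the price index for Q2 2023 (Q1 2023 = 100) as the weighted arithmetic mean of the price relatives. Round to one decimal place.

tea: 10.1 × (4.38/3.13) = 10.1 × 1.399361 = 14.1335
rent: 13.1 × (542.29/753.18) = 13.1 × 0.720001 = 9.4320
onions: 15.1 × (3.11/2.27) = 15.1 × 1.370044 = 20.6877
mobile plan: 9.7 × (33.52/40.34) = 9.7 × 0.830937 = 8.0601
potatoes: 26.9 × (1.45/1.40) = 26.9 × 1.035714 = 27.8607
broadband: 25.1 × (25.06/30.54) = 25.1 × 0.820563 = 20.5961
Index = Σ wᵢ·(p₁ᵢ/p₀ᵢ) = 14.1335 + 9.4320 + 20.6877 + 8.0601 + 27.8607 + 20.5961 = 100.7702

100.8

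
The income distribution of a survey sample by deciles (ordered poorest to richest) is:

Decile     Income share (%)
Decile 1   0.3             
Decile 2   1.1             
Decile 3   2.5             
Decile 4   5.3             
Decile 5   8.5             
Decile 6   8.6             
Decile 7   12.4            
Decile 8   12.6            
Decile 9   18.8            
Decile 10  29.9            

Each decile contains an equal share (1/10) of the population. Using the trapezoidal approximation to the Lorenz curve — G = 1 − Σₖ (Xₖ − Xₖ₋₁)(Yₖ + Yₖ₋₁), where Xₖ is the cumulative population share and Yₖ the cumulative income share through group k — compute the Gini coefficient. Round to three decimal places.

0.462

Cumulative income shares Yₖ: 0.0030, 0.0140, 0.0390, 0.0920, 0.1770, 0.2630, 0.3870, 0.5130, 0.7010, 1.0000
Σ (Xₖ−Xₖ₋₁)(Yₖ+Yₖ₋₁) = (1/10)(0.0030+0.0000) + (1/10)(0.0140+0.0030) + (1/10)(0.0390+0.0140) + (1/10)(0.0920+0.0390) + (1/10)(0.1770+0.0920) + (1/10)(0.2630+0.1770) + (1/10)(0.3870+0.2630) + (1/10)(0.5130+0.3870) + (1/10)(0.7010+0.5130) + (1/10)(1.0000+0.7010)
  = 0.0003 + 0.0017 + 0.0053 + 0.0131 + 0.0269 + 0.0440 + 0.0650 + 0.0900 + 0.1214 + 0.1701 = 0.5378
G = 1 − 0.5378 = 0.4622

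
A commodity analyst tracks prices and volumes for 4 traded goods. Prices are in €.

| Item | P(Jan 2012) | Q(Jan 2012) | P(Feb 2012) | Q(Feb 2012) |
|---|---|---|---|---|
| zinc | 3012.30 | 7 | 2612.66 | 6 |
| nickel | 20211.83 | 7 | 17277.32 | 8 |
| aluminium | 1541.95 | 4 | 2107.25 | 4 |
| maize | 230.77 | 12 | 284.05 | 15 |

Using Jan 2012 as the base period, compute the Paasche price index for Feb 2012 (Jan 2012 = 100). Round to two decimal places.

Paasche price index uses current-period quantities as weights.
ΣP(Feb 2012)·Q(Feb 2012) = 2612.66×6 + 17277.32×8 + 2107.25×4 + 284.05×15 = 15675.96 + 138218.56 + 8429 + 4260.75 = 166584.27
ΣP(Jan 2012)·Q(Feb 2012) = 3012.30×6 + 20211.83×8 + 1541.95×4 + 230.77×15 = 18073.8 + 161694.64 + 6167.8 + 3461.55 = 189397.79
Index = 166584.27 / 189397.79 × 100 = 87.9547

87.95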